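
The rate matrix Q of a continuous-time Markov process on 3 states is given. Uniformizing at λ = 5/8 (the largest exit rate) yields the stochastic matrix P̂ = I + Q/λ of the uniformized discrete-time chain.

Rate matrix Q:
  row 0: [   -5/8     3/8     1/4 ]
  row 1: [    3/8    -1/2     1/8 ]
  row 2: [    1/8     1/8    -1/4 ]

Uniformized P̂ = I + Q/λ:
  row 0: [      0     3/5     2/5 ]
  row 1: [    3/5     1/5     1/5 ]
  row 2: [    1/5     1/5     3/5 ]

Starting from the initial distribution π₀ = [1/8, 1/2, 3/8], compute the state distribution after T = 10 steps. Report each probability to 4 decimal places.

t=0: π = [0.1250, 0.5000, 0.3750]
t=1: π = [0.3750, 0.2500, 0.3750]
t=2: π = [0.2250, 0.3500, 0.4250]
t=3: π = [0.2950, 0.2900, 0.4150]
t=4: π = [0.2570, 0.3180, 0.4250]
t=5: π = [0.2758, 0.3028, 0.4214]
t=6: π = [0.2660, 0.3103, 0.4237]
t=7: π = [0.2709, 0.3064, 0.4227]
t=8: π = [0.2684, 0.3084, 0.4233]
t=9: π = [0.2697, 0.3073, 0.4230]
t=10: π = [0.2690, 0.3079, 0.4231]

π = [0.2690, 0.3079, 0.4231]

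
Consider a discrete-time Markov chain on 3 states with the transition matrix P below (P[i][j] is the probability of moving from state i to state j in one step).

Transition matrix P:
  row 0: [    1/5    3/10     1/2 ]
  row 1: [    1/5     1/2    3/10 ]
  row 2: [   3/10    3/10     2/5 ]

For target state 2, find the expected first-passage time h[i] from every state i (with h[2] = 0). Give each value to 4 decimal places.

h = [2.3529, 2.9412, 0.0000]

First-step conditioning: h[2] = 0; for i ≠ 2, h[i] = 1 + Σ_k P[i][k]·h[k].
  h[0] = 1 + 1/5·h[0] + 3/10·h[1]
  h[1] = 1 + 1/5·h[0] + 1/2·h[1]
Solving the 2×2 linear system over states ≠ 2 gives exactly h = [40/17, 50/17, 0] (h[2] = 0 is the target).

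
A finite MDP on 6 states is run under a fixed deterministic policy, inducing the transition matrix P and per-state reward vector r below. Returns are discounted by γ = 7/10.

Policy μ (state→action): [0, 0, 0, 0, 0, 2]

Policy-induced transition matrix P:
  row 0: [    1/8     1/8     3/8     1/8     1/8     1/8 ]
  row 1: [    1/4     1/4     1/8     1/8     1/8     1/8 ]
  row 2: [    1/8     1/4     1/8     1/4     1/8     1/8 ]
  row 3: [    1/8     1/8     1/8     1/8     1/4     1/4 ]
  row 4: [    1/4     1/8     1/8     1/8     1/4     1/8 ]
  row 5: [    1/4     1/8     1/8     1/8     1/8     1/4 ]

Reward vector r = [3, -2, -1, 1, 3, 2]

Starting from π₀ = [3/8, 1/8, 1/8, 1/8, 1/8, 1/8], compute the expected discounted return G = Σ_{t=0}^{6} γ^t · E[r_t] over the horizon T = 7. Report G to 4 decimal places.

G = 3.5123

t=0: π = [0.3750, 0.1250, 0.1250, 0.1250, 0.1250, 0.1250], E[r] = 1.5000, γ^t·E[r] = 1.500000, running G = 1.500000
t=1: π = [0.1719, 0.1563, 0.2188, 0.1406, 0.1563, 0.1563], E[r] = 0.9063, γ^t·E[r] = 0.634375, running G = 2.134375
t=2: π = [0.1836, 0.1719, 0.1680, 0.1523, 0.1621, 0.1621], E[r] = 1.0020, γ^t·E[r] = 0.490957, running G = 2.625332
t=3: π = [0.1870, 0.1675, 0.1709, 0.1460, 0.1643, 0.1643], E[r] = 1.0227, γ^t·E[r] = 0.350788, running G = 2.976120
t=4: π = [0.1870, 0.1673, 0.1718, 0.1464, 0.1638, 0.1638], E[r] = 1.0200, γ^t·E[r] = 0.244899, running G = 3.221019
t=5: π = [0.1869, 0.1674, 0.1718, 0.1465, 0.1638, 0.1638], E[r] = 1.0194, γ^t·E[r] = 0.171326, running G = 3.392346
t=6: π = [0.1869, 0.1674, 0.1717, 0.1465, 0.1638, 0.1638], E[r] = 1.0195, γ^t·E[r] = 0.119939, running G = 3.512284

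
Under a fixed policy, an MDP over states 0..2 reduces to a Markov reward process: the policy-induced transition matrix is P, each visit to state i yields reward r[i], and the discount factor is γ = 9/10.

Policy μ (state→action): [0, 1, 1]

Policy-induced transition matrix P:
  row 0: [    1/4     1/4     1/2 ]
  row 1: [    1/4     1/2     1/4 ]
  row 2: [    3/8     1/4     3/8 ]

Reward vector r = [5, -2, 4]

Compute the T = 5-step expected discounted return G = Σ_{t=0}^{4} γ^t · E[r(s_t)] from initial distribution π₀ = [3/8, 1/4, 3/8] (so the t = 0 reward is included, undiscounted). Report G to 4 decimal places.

G = 10.1300

t=0: π = [0.3750, 0.2500, 0.3750], E[r] = 2.8750, γ^t·E[r] = 2.875000, running G = 2.875000
t=1: π = [0.2969, 0.3125, 0.3906], E[r] = 2.4219, γ^t·E[r] = 2.179688, running G = 5.054688
t=2: π = [0.2988, 0.3281, 0.3730], E[r] = 2.3301, γ^t·E[r] = 1.887363, running G = 6.942051
t=3: π = [0.2966, 0.3320, 0.3713], E[r] = 2.3044, γ^t·E[r] = 1.679939, running G = 8.621990
t=4: π = [0.2964, 0.3330, 0.3706], E[r] = 2.2984, γ^t·E[r] = 1.507961, running G = 10.129951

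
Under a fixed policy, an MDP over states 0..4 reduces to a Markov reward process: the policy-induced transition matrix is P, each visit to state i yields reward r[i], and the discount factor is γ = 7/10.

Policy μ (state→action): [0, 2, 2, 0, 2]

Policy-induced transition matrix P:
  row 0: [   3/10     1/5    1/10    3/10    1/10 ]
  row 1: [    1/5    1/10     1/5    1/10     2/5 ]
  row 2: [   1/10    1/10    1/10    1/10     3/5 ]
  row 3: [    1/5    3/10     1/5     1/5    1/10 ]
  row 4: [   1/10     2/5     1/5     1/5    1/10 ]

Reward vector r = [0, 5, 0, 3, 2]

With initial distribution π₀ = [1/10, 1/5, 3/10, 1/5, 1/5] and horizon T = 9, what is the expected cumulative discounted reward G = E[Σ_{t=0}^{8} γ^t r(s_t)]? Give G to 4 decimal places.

t=0: π = [0.1000, 0.2000, 0.3000, 0.2000, 0.2000], E[r] = 2.0000, γ^t·E[r] = 2.000000, running G = 2.000000
t=1: π = [0.1600, 0.2100, 0.1600, 0.1600, 0.3100], E[r] = 2.1500, γ^t·E[r] = 1.505000, running G = 3.505000
t=2: π = [0.1690, 0.2410, 0.1680, 0.1790, 0.2430], E[r] = 2.2280, γ^t·E[r] = 1.091720, running G = 4.596720
t=3: π = [0.1758, 0.2256, 0.1663, 0.1760, 0.2563], E[r] = 2.1686, γ^t·E[r] = 0.743830, running G = 5.340550
t=4: π = [0.1753, 0.2297, 0.1658, 0.1784, 0.2508], E[r] = 2.1852, γ^t·E[r] = 0.524662, running G = 5.865212
t=5: π = [0.1759, 0.2285, 0.1659, 0.1780, 0.2518], E[r] = 2.1798, γ^t·E[r] = 0.366367, running G = 6.231578
t=6: π = [0.1758, 0.2287, 0.1658, 0.1782, 0.2515], E[r] = 2.1810, γ^t·E[r] = 0.256597, running G = 6.488175
t=7: π = [0.1759, 0.2287, 0.1658, 0.1781, 0.2515], E[r] = 2.1807, γ^t·E[r] = 0.179592, running G = 6.667767
t=8: π = [0.1758, 0.2287, 0.1658, 0.1781, 0.2515], E[r] = 2.1808, γ^t·E[r] = 0.125718, running G = 6.793485

G = 6.7935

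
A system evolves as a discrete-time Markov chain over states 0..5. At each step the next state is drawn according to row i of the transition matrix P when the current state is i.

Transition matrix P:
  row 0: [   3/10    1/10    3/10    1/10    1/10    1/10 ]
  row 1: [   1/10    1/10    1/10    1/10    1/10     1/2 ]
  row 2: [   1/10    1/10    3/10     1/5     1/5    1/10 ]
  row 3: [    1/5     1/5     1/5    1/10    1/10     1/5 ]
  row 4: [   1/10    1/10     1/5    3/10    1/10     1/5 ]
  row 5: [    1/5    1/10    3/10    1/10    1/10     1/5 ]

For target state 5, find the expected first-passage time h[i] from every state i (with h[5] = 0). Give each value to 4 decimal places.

First-step conditioning: h[5] = 0; for i ≠ 5, h[i] = 1 + Σ_k P[i][k]·h[k].
  h[0] = 1 + 3/10·h[0] + 1/10·h[1] + 3/10·h[2] + 1/10·h[3] + 1/10·h[4]
  h[1] = 1 + 1/10·h[0] + 1/10·h[1] + 1/10·h[2] + 1/10·h[3] + 1/10·h[4]
  h[2] = 1 + 1/10·h[0] + 1/10·h[1] + 3/10·h[2] + 1/5·h[3] + 1/5·h[4]
  h[3] = 1 + 1/5·h[0] + 1/5·h[1] + 1/5·h[2] + 1/10·h[3] + 1/10·h[4]
  h[4] = 1 + 1/10·h[0] + 1/10·h[1] + 1/5·h[2] + 3/10·h[3] + 1/10·h[4]
Solving the 5×5 linear system over states ≠ 5 gives exactly h = [25610/4443, 15500/4443, 24940/4443, 22105/4443, 22415/4443, 0] (h[5] = 0 is the target).

h = [5.7641, 3.4886, 5.6133, 4.9752, 5.0450, 0.0000]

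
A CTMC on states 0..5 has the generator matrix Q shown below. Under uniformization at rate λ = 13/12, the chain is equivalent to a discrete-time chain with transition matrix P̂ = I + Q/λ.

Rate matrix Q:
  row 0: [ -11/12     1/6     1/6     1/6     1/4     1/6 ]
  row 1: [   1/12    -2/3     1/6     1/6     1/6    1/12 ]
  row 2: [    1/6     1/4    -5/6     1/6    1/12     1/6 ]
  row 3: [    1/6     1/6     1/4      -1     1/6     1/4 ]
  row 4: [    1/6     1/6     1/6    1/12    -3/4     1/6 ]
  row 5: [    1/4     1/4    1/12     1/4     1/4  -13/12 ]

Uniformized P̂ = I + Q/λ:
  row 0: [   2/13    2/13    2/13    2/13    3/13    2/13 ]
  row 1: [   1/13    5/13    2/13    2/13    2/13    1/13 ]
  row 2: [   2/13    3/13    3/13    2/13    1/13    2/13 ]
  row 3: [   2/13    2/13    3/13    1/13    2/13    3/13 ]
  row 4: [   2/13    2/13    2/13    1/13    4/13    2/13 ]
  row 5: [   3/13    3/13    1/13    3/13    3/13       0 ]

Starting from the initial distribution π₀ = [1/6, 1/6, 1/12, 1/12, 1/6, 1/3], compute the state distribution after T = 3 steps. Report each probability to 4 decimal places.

t=0: π = [0.1667, 0.1667, 0.0833, 0.0833, 0.1667, 0.3333]
t=1: π = [0.1667, 0.2244, 0.1410, 0.1603, 0.2115, 0.0962]
t=2: π = [0.1440, 0.2239, 0.1696, 0.1326, 0.1958, 0.1341]
t=3: π = [0.1469, 0.2289, 0.1668, 0.1389, 0.1923, 0.1262]

π = [0.1469, 0.2289, 0.1668, 0.1389, 0.1923, 0.1262]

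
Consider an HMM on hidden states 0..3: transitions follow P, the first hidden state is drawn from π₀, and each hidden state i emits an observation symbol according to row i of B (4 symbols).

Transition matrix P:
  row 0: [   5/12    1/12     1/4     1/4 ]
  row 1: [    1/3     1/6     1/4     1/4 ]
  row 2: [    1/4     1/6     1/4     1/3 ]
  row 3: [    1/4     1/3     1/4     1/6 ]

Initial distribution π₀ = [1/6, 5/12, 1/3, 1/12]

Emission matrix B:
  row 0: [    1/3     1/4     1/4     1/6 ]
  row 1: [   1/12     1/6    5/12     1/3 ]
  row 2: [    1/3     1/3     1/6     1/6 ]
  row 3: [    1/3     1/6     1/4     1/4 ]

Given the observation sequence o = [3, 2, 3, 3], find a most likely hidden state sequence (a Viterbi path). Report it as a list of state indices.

path = [1, 0, 3, 1]

t=0: δ = [2.778e-02, 1.389e-01, 5.556e-02, 2.083e-02]  (obs o_0=3)
t=1: δ = [1.157e-02, 9.645e-03, 5.787e-03, 8.681e-03]  ψ = [1, 1, 1, 1]  (obs o_1=2)
t=2: δ = [8.038e-04, 9.645e-04, 4.823e-04, 7.234e-04]  ψ = [0, 3, 0, 0]  (obs o_2=3)
t=3: δ = [5.582e-05, 8.038e-05, 4.019e-05, 6.028e-05]  ψ = [0, 3, 1, 1]  (obs o_3=3)
backtrack: best end state = 1; path = [1, 0, 3, 1]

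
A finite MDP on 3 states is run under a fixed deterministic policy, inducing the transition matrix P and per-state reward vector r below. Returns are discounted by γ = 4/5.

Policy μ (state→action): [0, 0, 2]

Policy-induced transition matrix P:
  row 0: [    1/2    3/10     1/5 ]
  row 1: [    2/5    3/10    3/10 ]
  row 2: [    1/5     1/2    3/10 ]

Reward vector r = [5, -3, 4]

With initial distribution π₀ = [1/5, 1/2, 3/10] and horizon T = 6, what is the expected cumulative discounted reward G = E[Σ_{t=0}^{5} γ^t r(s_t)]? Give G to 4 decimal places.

t=0: π = [0.2000, 0.5000, 0.3000], E[r] = 0.7000, γ^t·E[r] = 0.700000, running G = 0.700000
t=1: π = [0.3600, 0.3600, 0.2800], E[r] = 1.8400, γ^t·E[r] = 1.472000, running G = 2.172000
t=2: π = [0.3800, 0.3560, 0.2640], E[r] = 1.8880, γ^t·E[r] = 1.208320, running G = 3.380320
t=3: π = [0.3852, 0.3528, 0.2620], E[r] = 1.9156, γ^t·E[r] = 0.980787, running G = 4.361107
t=4: π = [0.3861, 0.3524, 0.2615], E[r] = 1.9193, γ^t·E[r] = 0.786153, running G = 5.147261
t=5: π = [0.3863, 0.3523, 0.2614], E[r] = 1.9202, γ^t·E[r] = 0.629226, running G = 5.776486

G = 5.7765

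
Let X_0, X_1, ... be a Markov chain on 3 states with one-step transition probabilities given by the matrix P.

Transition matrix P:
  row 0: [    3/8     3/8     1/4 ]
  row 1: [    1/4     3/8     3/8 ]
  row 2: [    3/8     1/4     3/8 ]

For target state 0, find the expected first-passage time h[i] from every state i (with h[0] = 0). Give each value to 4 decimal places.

First-step conditioning: h[0] = 0; for i ≠ 0, h[i] = 1 + Σ_k P[i][k]·h[k].
  h[1] = 1 + 3/8·h[1] + 3/8·h[2]
  h[2] = 1 + 1/4·h[1] + 3/8·h[2]
Solving the 2×2 linear system over states ≠ 0 gives exactly h = [0, 64/19, 56/19] (h[0] = 0 is the target).

h = [0.0000, 3.3684, 2.9474]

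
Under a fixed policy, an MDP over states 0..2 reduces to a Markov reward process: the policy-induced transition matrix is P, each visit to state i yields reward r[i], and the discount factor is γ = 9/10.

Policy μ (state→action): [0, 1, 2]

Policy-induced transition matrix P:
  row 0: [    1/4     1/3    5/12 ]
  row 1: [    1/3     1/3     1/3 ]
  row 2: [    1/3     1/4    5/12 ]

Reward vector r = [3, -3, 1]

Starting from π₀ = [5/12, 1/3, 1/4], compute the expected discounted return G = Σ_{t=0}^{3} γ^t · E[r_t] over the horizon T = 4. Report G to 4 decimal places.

G = 1.4476

t=0: π = [0.4167, 0.3333, 0.2500], E[r] = 0.5000, γ^t·E[r] = 0.500000, running G = 0.500000
t=1: π = [0.2986, 0.3125, 0.3889], E[r] = 0.3472, γ^t·E[r] = 0.312500, running G = 0.812500
t=2: π = [0.3084, 0.3009, 0.3906], E[r] = 0.4132, γ^t·E[r] = 0.334688, running G = 1.147188
t=3: π = [0.3076, 0.3008, 0.3916], E[r] = 0.4121, γ^t·E[r] = 0.300445, running G = 1.447633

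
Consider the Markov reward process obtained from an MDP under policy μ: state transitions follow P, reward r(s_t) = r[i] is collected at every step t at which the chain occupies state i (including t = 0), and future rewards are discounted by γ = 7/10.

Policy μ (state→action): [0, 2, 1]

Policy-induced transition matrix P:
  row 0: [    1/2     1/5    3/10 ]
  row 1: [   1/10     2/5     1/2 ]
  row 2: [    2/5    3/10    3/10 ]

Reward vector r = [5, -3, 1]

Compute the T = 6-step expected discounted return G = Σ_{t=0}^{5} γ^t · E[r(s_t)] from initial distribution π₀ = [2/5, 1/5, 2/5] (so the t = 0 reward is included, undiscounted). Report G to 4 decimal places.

t=0: π = [0.4000, 0.2000, 0.4000], E[r] = 1.8000, γ^t·E[r] = 1.800000, running G = 1.800000
t=1: π = [0.3800, 0.2800, 0.3400], E[r] = 1.4000, γ^t·E[r] = 0.980000, running G = 2.780000
t=2: π = [0.3540, 0.2900, 0.3560], E[r] = 1.2560, γ^t·E[r] = 0.615440, running G = 3.395440
t=3: π = [0.3484, 0.2936, 0.3580], E[r] = 1.2192, γ^t·E[r] = 0.418186, running G = 3.813626
t=4: π = [0.3468, 0.2945, 0.3587], E[r] = 1.2090, γ^t·E[r] = 0.290271, running G = 4.103897
t=5: π = [0.3463, 0.2948, 0.3589], E[r] = 1.2062, γ^t·E[r] = 0.202722, running G = 4.306619

G = 4.3066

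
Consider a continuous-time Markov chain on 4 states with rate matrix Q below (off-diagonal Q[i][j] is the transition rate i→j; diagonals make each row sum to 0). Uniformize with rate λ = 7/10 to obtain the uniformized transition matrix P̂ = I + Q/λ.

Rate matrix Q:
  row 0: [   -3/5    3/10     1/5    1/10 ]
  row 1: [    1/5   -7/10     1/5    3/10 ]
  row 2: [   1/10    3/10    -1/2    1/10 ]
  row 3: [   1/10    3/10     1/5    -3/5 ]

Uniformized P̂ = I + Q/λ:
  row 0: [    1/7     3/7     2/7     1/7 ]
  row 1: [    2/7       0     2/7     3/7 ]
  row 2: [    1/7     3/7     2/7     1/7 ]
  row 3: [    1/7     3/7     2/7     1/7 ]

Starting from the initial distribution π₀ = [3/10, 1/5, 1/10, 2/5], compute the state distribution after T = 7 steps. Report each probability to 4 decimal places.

π = [0.1856, 0.3003, 0.2857, 0.2284]

t=0: π = [0.3000, 0.2000, 0.1000, 0.4000]
t=1: π = [0.1714, 0.3429, 0.2857, 0.2000]
t=2: π = [0.1918, 0.2816, 0.2857, 0.2408]
t=3: π = [0.1831, 0.3079, 0.2857, 0.2233]
t=4: π = [0.1868, 0.2966, 0.2857, 0.2308]
t=5: π = [0.1852, 0.3014, 0.2857, 0.2276]
t=6: π = [0.1859, 0.2994, 0.2857, 0.2290]
t=7: π = [0.1856, 0.3003, 0.2857, 0.2284]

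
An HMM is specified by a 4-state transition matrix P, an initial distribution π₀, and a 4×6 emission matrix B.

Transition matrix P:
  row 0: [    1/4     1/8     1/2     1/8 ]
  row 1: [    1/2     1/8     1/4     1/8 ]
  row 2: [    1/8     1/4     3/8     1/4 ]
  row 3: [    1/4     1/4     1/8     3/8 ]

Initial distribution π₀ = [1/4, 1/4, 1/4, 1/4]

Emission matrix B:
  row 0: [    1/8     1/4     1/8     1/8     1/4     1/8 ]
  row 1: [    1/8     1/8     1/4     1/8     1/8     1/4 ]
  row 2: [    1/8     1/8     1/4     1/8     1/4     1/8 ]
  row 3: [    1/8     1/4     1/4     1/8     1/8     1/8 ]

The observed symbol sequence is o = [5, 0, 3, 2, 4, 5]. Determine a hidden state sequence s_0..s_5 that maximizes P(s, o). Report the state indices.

t=0: δ = [3.125e-02, 6.250e-02, 3.125e-02, 3.125e-02]  (obs o_0=5)
t=1: δ = [3.906e-03, 9.766e-04, 1.953e-03, 1.465e-03]  ψ = [1, 1, 0, 3]  (obs o_1=0)
t=2: δ = [1.221e-04, 6.104e-05, 2.441e-04, 6.866e-05]  ψ = [0, 0, 0, 3]  (obs o_2=3)
t=3: δ = [3.815e-06, 1.526e-05, 2.289e-05, 1.526e-05]  ψ = [0, 2, 2, 2]  (obs o_3=2)
t=4: δ = [1.907e-06, 7.153e-07, 2.146e-06, 7.153e-07]  ψ = [1, 2, 2, 2]  (obs o_4=4)
t=5: δ = [5.960e-08, 1.341e-07, 1.192e-07, 6.706e-08]  ψ = [0, 2, 0, 2]  (obs o_5=5)
backtrack: best end state = 1; path = [1, 0, 2, 2, 2, 1]

path = [1, 0, 2, 2, 2, 1]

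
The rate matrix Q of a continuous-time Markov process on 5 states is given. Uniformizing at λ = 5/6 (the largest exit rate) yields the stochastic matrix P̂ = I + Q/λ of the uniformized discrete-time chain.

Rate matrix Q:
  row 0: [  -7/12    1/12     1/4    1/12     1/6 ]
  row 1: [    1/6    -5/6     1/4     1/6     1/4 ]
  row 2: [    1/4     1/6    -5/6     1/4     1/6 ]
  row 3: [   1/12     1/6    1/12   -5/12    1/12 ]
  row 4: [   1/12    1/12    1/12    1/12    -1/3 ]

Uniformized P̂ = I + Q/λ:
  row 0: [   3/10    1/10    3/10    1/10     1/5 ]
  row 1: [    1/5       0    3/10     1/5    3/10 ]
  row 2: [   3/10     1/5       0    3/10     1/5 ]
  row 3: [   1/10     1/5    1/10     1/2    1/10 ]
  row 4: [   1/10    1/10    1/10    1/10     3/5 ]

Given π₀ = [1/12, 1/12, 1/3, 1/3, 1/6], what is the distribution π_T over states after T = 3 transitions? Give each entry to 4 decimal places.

t=0: π = [0.0833, 0.0833, 0.3333, 0.3333, 0.1667]
t=1: π = [0.1917, 0.1583, 0.1000, 0.3083, 0.2417]
t=2: π = [0.1742, 0.1250, 0.1600, 0.2592, 0.2817]
t=3: π = [0.1793, 0.1294, 0.1438, 0.2482, 0.2993]

π = [0.1793, 0.1294, 0.1438, 0.2482, 0.2993]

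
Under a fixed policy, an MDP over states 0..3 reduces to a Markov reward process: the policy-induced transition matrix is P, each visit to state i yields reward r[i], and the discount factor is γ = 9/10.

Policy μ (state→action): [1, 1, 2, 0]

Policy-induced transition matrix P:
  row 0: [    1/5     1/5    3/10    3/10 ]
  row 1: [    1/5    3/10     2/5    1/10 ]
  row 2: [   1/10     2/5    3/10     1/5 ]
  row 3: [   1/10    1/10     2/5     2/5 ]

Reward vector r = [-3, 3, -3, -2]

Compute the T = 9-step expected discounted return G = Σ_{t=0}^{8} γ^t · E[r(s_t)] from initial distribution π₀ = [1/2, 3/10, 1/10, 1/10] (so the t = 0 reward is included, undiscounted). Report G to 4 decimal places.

t=0: π = [0.5000, 0.3000, 0.1000, 0.1000], E[r] = -1.1000, γ^t·E[r] = -1.100000, running G = -1.100000
t=1: π = [0.1800, 0.2400, 0.3400, 0.2400], E[r] = -1.3200, γ^t·E[r] = -1.188000, running G = -2.288000
t=2: π = [0.1420, 0.2680, 0.3480, 0.2420], E[r] = -1.1500, γ^t·E[r] = -0.931500, running G = -3.219500
t=3: π = [0.1410, 0.2722, 0.3510, 0.2358], E[r] = -1.1310, γ^t·E[r] = -0.824499, running G = -4.043999
t=4: π = [0.1413, 0.2738, 0.3508, 0.2340], E[r] = -1.1229, γ^t·E[r] = -0.736748, running G = -4.780747
t=5: π = [0.1415, 0.2741, 0.3508, 0.2336], E[r] = -1.1216, γ^t·E[r] = -0.662296, running G = -5.443043
t=6: π = [0.1416, 0.2742, 0.3508, 0.2334], E[r] = -1.1213, γ^t·E[r] = -0.595881, running G = -6.038924
t=7: π = [0.1416, 0.2742, 0.3508, 0.2334], E[r] = -1.1212, γ^t·E[r] = -0.536262, running G = -6.575186
t=8: π = [0.1416, 0.2742, 0.3508, 0.2334], E[r] = -1.1212, γ^t·E[r] = -0.482630, running G = -7.057816

G = -7.0578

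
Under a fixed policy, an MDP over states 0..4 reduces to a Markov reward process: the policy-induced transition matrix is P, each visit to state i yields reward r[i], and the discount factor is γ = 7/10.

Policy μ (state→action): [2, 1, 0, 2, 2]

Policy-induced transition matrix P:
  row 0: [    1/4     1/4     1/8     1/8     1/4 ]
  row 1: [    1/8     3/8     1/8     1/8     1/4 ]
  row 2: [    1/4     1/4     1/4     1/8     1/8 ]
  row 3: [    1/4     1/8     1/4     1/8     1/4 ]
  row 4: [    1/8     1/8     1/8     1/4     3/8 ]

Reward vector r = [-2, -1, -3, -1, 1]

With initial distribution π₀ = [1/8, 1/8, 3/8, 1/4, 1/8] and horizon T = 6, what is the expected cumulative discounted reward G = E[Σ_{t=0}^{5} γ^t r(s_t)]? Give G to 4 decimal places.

G = -3.7084

t=0: π = [0.1250, 0.1250, 0.3750, 0.2500, 0.1250], E[r] = -1.6250, γ^t·E[r] = -1.625000, running G = -1.625000
t=1: π = [0.2188, 0.2188, 0.2031, 0.1406, 0.2188], E[r] = -1.1875, γ^t·E[r] = -0.831250, running G = -2.456250
t=2: π = [0.1953, 0.2324, 0.1680, 0.1523, 0.2520], E[r] = -1.0273, γ^t·E[r] = -0.503398, running G = -2.959648
t=3: π = [0.1895, 0.2285, 0.1650, 0.1565, 0.2605], E[r] = -0.9985, γ^t·E[r] = -0.342498, running G = -3.302146
t=4: π = [0.1889, 0.2264, 0.1652, 0.1576, 0.2619], E[r] = -0.9954, γ^t·E[r] = -0.238994, running G = -3.541140
t=5: π = [0.1890, 0.2259, 0.1653, 0.1577, 0.2621], E[r] = -0.9955, γ^t·E[r] = -0.167306, running G = -3.708446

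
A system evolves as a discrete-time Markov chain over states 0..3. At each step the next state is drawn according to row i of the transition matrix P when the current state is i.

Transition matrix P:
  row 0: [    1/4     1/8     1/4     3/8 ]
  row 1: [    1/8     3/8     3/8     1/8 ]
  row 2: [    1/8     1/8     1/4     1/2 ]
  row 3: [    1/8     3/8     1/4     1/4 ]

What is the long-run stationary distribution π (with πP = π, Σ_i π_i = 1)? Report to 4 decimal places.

π = [0.1429, 0.2684, 0.2835, 0.3052]

Balance equations π_j = Σ_i π_i·P[i][j]:
  π_0 = 1/4·π_0 + 1/8·π_1 + 1/8·π_2 + 1/8·π_3
  π_1 = 1/8·π_0 + 3/8·π_1 + 1/8·π_2 + 3/8·π_3
  π_2 = 1/4·π_0 + 3/8·π_1 + 1/4·π_2 + 1/4·π_3
  normalize: π_0 + π_1 + π_2 + π_3 = 1
Solving the linear system gives exactly π = [1/7, 62/231, 131/462, 47/154].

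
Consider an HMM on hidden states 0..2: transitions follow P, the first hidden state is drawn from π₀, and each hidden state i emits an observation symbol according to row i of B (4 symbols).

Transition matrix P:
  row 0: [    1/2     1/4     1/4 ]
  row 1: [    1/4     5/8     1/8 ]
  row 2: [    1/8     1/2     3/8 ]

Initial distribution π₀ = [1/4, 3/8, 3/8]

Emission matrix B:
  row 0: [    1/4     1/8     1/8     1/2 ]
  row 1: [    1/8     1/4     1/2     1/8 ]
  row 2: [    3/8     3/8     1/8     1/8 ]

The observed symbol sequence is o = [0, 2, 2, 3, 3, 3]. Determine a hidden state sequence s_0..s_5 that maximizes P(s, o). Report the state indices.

t=0: δ = [6.250e-02, 4.688e-02, 1.406e-01]  (obs o_0=0)
t=1: δ = [3.906e-03, 3.516e-02, 6.592e-03]  ψ = [0, 2, 2]  (obs o_1=2)
t=2: δ = [1.099e-03, 1.099e-02, 5.493e-04]  ψ = [1, 1, 1]  (obs o_2=2)
t=3: δ = [1.373e-03, 8.583e-04, 1.717e-04]  ψ = [1, 1, 1]  (obs o_3=3)
t=4: δ = [3.433e-04, 6.706e-05, 4.292e-05]  ψ = [0, 1, 0]  (obs o_4=3)
t=5: δ = [8.583e-05, 1.073e-05, 1.073e-05]  ψ = [0, 0, 0]  (obs o_5=3)
backtrack: best end state = 0; path = [2, 1, 1, 0, 0, 0]

path = [2, 1, 1, 0, 0, 0]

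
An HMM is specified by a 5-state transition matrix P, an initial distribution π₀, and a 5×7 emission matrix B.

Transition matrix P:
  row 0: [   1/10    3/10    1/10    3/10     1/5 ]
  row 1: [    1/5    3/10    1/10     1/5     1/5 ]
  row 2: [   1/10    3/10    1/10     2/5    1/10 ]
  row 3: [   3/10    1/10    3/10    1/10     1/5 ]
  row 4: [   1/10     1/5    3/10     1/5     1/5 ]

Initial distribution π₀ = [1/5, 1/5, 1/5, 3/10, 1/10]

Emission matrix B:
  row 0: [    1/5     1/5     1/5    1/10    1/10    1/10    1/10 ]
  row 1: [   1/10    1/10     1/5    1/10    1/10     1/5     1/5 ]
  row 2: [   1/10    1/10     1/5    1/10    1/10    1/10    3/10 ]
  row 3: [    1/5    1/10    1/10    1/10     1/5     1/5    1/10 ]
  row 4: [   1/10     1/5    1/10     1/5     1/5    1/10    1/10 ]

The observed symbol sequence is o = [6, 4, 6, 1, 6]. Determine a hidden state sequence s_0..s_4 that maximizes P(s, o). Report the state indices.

t=0: δ = [2.000e-02, 4.000e-02, 6.000e-02, 3.000e-02, 1.000e-02]  (obs o_0=6)
t=1: δ = [9.000e-04, 1.800e-03, 9.000e-04, 4.800e-03, 1.600e-03]  ψ = [3, 2, 3, 2, 1]  (obs o_1=4)
t=2: δ = [1.440e-04, 1.080e-04, 4.320e-04, 4.800e-05, 9.600e-05]  ψ = [3, 1, 3, 3, 3]  (obs o_2=6)
t=3: δ = [8.640e-06, 1.296e-05, 4.320e-06, 1.728e-05, 8.640e-06]  ψ = [2, 2, 2, 2, 2]  (obs o_3=1)
t=4: δ = [5.184e-07, 7.776e-07, 1.555e-06, 2.592e-07, 3.456e-07]  ψ = [3, 1, 3, 0, 3]  (obs o_4=6)
backtrack: best end state = 2; path = [2, 3, 2, 3, 2]

path = [2, 3, 2, 3, 2]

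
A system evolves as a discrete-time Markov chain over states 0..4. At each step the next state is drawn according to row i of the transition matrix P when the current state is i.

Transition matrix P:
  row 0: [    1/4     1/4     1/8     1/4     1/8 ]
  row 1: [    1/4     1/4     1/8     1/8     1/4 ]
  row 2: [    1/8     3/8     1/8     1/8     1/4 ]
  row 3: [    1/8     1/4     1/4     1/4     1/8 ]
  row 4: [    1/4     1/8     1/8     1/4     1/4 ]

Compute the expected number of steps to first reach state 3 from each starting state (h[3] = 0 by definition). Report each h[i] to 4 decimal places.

h = [4.8966, 5.4980, 5.5732, 0.0000, 4.8107]

First-step conditioning: h[3] = 0; for i ≠ 3, h[i] = 1 + Σ_k P[i][k]·h[k].
  h[0] = 1 + 1/4·h[0] + 1/4·h[1] + 1/8·h[2] + 1/8·h[4]
  h[1] = 1 + 1/4·h[0] + 1/4·h[1] + 1/8·h[2] + 1/4·h[4]
  h[2] = 1 + 1/8·h[0] + 3/8·h[1] + 1/8·h[2] + 1/4·h[4]
  h[4] = 1 + 1/4·h[0] + 1/8·h[1] + 1/8·h[2] + 1/4·h[4]
Solving the 4×4 linear system over states ≠ 3 gives exactly h = [3648/745, 4096/745, 4152/745, 0, 3584/745] (h[3] = 0 is the target).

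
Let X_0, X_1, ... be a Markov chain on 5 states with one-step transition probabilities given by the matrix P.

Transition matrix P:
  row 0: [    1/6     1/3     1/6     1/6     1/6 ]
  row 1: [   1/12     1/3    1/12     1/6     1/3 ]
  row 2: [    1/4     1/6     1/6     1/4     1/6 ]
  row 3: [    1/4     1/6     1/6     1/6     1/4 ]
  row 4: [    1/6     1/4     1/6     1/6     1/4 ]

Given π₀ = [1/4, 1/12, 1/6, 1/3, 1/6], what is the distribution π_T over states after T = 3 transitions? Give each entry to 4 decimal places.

π = [0.1724, 0.2589, 0.1452, 0.1789, 0.2446]

t=0: π = [0.2500, 0.0833, 0.1667, 0.3333, 0.1667]
t=1: π = [0.2014, 0.2361, 0.1597, 0.1806, 0.2222]
t=2: π = [0.1753, 0.2581, 0.1470, 0.1800, 0.2396]
t=3: π = [0.1724, 0.2589, 0.1452, 0.1789, 0.2446]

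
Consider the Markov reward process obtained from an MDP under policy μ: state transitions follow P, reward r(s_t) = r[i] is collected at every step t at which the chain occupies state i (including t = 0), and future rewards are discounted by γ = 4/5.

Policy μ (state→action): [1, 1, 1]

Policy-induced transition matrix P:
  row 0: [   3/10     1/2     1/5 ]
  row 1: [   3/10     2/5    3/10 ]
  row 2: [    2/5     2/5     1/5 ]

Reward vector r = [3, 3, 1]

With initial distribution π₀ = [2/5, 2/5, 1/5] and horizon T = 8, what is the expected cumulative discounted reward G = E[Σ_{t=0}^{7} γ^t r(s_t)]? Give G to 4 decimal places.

G = 10.5498

t=0: π = [0.4000, 0.4000, 0.2000], E[r] = 2.6000, γ^t·E[r] = 2.600000, running G = 2.600000
t=1: π = [0.3200, 0.4400, 0.2400], E[r] = 2.5200, γ^t·E[r] = 2.016000, running G = 4.616000
t=2: π = [0.3240, 0.4320, 0.2440], E[r] = 2.5120, γ^t·E[r] = 1.607680, running G = 6.223680
t=3: π = [0.3244, 0.4324, 0.2432], E[r] = 2.5136, γ^t·E[r] = 1.286963, running G = 7.510643
t=4: π = [0.3243, 0.4324, 0.2432], E[r] = 2.5135, γ^t·E[r] = 1.029538, running G = 8.540181
t=5: π = [0.3243, 0.4324, 0.2432], E[r] = 2.5135, γ^t·E[r] = 0.823628, running G = 9.363809
t=6: π = [0.3243, 0.4324, 0.2432], E[r] = 2.5135, γ^t·E[r] = 0.658903, running G = 10.022711
t=7: π = [0.3243, 0.4324, 0.2432], E[r] = 2.5135, γ^t·E[r] = 0.527122, running G = 10.549833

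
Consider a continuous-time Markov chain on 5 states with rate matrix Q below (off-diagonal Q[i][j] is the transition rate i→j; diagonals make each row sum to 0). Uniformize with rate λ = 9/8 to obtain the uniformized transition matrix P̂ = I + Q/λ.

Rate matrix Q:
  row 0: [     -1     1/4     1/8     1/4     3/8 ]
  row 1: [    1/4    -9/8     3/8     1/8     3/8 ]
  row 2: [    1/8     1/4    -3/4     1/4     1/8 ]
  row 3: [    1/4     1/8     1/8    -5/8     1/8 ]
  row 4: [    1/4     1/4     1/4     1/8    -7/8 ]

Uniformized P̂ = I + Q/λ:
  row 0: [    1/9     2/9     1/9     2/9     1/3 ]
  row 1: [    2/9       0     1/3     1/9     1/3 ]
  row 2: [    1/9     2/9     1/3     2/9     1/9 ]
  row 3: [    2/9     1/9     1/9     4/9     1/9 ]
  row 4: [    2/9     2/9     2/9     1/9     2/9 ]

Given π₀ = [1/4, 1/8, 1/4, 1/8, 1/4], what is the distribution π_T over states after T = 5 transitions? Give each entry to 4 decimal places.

π = [0.1781, 0.1607, 0.2189, 0.2327, 0.2097]

t=0: π = [0.2500, 0.1250, 0.2500, 0.1250, 0.2500]
t=1: π = [0.1667, 0.1806, 0.2222, 0.2083, 0.2222]
t=2: π = [0.1790, 0.1590, 0.2253, 0.2238, 0.2130]
t=3: π = [0.1773, 0.1620, 0.2202, 0.2306, 0.2099]
t=4: π = [0.1781, 0.1606, 0.2194, 0.2321, 0.2098]
t=5: π = [0.1781, 0.1607, 0.2189, 0.2327, 0.2097]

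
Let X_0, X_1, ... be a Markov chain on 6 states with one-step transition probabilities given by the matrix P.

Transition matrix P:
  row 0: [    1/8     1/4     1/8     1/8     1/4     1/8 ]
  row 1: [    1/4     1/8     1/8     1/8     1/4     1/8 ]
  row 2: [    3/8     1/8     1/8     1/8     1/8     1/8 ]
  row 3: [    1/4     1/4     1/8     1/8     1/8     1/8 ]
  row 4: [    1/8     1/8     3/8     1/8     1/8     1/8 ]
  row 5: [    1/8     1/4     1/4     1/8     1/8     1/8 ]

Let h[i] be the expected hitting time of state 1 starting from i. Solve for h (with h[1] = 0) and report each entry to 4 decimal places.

First-step conditioning: h[1] = 0; for i ≠ 1, h[i] = 1 + Σ_k P[i][k]·h[k].
  h[0] = 1 + 1/8·h[0] + 1/8·h[2] + 1/8·h[3] + 1/4·h[4] + 1/8·h[5]
  h[2] = 1 + 3/8·h[0] + 1/8·h[2] + 1/8·h[3] + 1/8·h[4] + 1/8·h[5]
  h[3] = 1 + 1/4·h[0] + 1/8·h[2] + 1/8·h[3] + 1/8·h[4] + 1/8·h[5]
  h[4] = 1 + 1/8·h[0] + 3/8·h[2] + 1/8·h[3] + 1/8·h[4] + 1/8·h[5]
  h[5] = 1 + 1/8·h[0] + 1/4·h[2] + 1/8·h[3] + 1/8·h[4] + 1/8·h[5]
Solving the 5×5 linear system over states ≠ 1 gives exactly h = [1184/243, 0, 1312/243, 388/81, 448/81, 1180/243] (h[1] = 0 is the target).

h = [4.8724, 0.0000, 5.3992, 4.7901, 5.5309, 4.8560]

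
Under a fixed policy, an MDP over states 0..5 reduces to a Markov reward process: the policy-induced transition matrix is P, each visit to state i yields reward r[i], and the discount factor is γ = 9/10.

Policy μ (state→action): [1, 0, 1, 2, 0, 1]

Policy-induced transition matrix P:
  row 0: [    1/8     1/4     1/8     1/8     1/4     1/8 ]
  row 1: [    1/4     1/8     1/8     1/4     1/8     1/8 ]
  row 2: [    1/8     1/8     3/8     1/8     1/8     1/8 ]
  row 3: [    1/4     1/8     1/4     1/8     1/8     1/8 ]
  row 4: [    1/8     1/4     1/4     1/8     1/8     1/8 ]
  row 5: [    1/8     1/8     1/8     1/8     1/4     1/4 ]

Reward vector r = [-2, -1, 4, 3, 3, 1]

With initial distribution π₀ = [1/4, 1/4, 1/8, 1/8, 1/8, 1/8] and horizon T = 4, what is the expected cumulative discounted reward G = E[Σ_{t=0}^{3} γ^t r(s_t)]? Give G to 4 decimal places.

G = 4.0566

t=0: π = [0.2500, 0.2500, 0.1250, 0.1250, 0.1250, 0.1250], E[r] = 0.6250, γ^t·E[r] = 0.625000, running G = 0.625000
t=1: π = [0.1719, 0.1719, 0.1875, 0.1563, 0.1719, 0.1406], E[r] = 1.3594, γ^t·E[r] = 1.223438, running G = 1.848438
t=2: π = [0.1660, 0.1680, 0.2129, 0.1465, 0.1641, 0.1426], E[r] = 1.4258, γ^t·E[r] = 1.154883, running G = 3.003320
t=3: π = [0.1643, 0.1663, 0.2170, 0.1460, 0.1636, 0.1428], E[r] = 1.4448, γ^t·E[r] = 1.053277, running G = 4.056597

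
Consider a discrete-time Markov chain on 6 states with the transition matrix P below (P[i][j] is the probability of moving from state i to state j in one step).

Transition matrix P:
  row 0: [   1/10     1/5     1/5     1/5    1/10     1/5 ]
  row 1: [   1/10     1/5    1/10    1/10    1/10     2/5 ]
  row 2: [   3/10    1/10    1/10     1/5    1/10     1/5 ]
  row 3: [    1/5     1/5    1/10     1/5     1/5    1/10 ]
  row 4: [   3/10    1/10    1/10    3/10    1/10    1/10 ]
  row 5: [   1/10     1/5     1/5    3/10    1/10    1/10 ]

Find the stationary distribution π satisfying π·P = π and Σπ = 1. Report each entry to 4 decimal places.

π = [0.1727, 0.1743, 0.1356, 0.2130, 0.1213, 0.1831]

Balance equations π_j = Σ_i π_i·P[i][j]:
  π_0 = 1/10·π_0 + 1/10·π_1 + 3/10·π_2 + 1/5·π_3 + 3/10·π_4 + 1/10·π_5
  π_1 = 1/5·π_0 + 1/5·π_1 + 1/10·π_2 + 1/5·π_3 + 1/10·π_4 + 1/5·π_5
  π_2 = 1/5·π_0 + 1/10·π_1 + 1/10·π_2 + 1/10·π_3 + 1/10·π_4 + 1/5·π_5
  π_3 = 1/5·π_0 + 1/10·π_1 + 1/5·π_2 + 1/5·π_3 + 3/10·π_4 + 3/10·π_5
  π_4 = 1/10·π_0 + 1/10·π_1 + 1/10·π_2 + 1/5·π_3 + 1/10·π_4 + 1/10·π_5
  normalize: π_0 + π_1 + π_2 + π_3 + π_4 + π_5 = 1
Solving the linear system gives exactly π = [5176/29975, 19/109, 4064/29975, 1277/5995, 3636/29975, 499/2725].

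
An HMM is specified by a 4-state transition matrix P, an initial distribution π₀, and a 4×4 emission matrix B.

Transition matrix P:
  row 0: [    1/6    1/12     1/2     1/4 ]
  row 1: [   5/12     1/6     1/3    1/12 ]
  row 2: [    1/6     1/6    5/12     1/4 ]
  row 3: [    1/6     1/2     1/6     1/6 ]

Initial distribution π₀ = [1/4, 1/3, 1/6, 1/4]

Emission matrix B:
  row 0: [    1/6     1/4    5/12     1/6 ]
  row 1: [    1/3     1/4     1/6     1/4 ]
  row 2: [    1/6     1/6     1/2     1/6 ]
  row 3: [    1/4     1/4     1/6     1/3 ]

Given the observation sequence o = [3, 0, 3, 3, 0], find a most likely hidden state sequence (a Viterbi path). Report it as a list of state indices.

t=0: δ = [4.167e-02, 8.333e-02, 2.778e-02, 8.333e-02]  (obs o_0=3)
t=1: δ = [5.787e-03, 1.389e-02, 4.630e-03, 3.472e-03]  ψ = [1, 3, 1, 3]  (obs o_1=0)
t=2: δ = [9.645e-04, 5.787e-04, 7.716e-04, 4.823e-04]  ψ = [1, 1, 1, 0]  (obs o_2=3)
t=3: δ = [4.019e-05, 6.028e-05, 8.038e-05, 8.038e-05]  ψ = [1, 3, 0, 0]  (obs o_3=3)
t=4: δ = [4.186e-06, 1.340e-05, 5.582e-06, 5.023e-06]  ψ = [1, 3, 2, 2]  (obs o_4=0)
backtrack: best end state = 1; path = [3, 1, 0, 3, 1]

path = [3, 1, 0, 3, 1]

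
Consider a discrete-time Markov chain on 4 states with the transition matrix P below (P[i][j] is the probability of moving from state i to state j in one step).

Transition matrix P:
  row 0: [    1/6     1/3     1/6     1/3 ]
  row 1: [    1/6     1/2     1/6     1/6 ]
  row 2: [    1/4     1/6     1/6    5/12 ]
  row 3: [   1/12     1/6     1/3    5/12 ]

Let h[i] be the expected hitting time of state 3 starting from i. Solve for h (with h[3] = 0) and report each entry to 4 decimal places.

First-step conditioning: h[3] = 0; for i ≠ 3, h[i] = 1 + Σ_k P[i][k]·h[k].
  h[0] = 1 + 1/6·h[0] + 1/3·h[1] + 1/6·h[2]
  h[1] = 1 + 1/6·h[0] + 1/2·h[1] + 1/6·h[2]
  h[2] = 1 + 1/4·h[0] + 1/6·h[1] + 1/6·h[2]
Solving the 3×3 linear system over states ≠ 3 gives exactly h = [360/103, 432/103, 318/103, 0] (h[3] = 0 is the target).

h = [3.4951, 4.1942, 3.0874, 0.0000]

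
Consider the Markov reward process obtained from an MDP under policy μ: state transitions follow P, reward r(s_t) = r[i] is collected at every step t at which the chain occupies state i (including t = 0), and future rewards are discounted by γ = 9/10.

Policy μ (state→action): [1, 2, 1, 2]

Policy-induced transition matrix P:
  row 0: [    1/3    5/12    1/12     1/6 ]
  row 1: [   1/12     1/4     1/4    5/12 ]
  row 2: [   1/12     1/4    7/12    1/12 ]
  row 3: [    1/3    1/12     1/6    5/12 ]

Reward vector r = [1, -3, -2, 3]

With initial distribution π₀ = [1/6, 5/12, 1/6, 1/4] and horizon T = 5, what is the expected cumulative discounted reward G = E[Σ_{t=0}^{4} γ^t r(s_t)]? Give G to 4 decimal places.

G = -1.2508

t=0: π = [0.1667, 0.4167, 0.1667, 0.2500], E[r] = -0.6667, γ^t·E[r] = -0.666667, running G = -0.666667
t=1: π = [0.1875, 0.2361, 0.2569, 0.3194], E[r] = -0.0764, γ^t·E[r] = -0.068750, running G = -0.735417
t=2: π = [0.2101, 0.2280, 0.2778, 0.2841], E[r] = -0.1771, γ^t·E[r] = -0.143438, running G = -0.878854
t=3: π = [0.2069, 0.2377, 0.2839, 0.2716], E[r] = -0.2592, γ^t·E[r] = -0.188965, running G = -1.067819
t=4: π = [0.2029, 0.2392, 0.2875, 0.2703], E[r] = -0.2788, γ^t·E[r] = -0.182943, running G = -1.250762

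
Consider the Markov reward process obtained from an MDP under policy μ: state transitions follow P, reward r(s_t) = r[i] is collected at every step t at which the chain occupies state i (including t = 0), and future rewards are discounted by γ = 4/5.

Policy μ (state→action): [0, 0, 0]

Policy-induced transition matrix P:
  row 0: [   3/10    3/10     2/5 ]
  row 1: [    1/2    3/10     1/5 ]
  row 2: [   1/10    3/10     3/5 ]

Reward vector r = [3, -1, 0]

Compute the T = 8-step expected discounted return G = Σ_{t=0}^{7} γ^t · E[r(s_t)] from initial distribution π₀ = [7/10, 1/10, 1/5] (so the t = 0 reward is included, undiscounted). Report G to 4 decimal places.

t=0: π = [0.7000, 0.1000, 0.2000], E[r] = 2.0000, γ^t·E[r] = 2.000000, running G = 2.000000
t=1: π = [0.2800, 0.3000, 0.4200], E[r] = 0.5400, γ^t·E[r] = 0.432000, running G = 2.432000
t=2: π = [0.2760, 0.3000, 0.4240], E[r] = 0.5280, γ^t·E[r] = 0.337920, running G = 2.769920
t=3: π = [0.2752, 0.3000, 0.4248], E[r] = 0.5256, γ^t·E[r] = 0.269107, running G = 3.039027
t=4: π = [0.2750, 0.3000, 0.4250], E[r] = 0.5251, γ^t·E[r] = 0.215089, running G = 3.254116
t=5: π = [0.2750, 0.3000, 0.4250], E[r] = 0.5250, γ^t·E[r] = 0.172040, running G = 3.426156
t=6: π = [0.2750, 0.3000, 0.4250], E[r] = 0.5250, γ^t·E[r] = 0.137627, running G = 3.563783
t=7: π = [0.2750, 0.3000, 0.4250], E[r] = 0.5250, γ^t·E[r] = 0.110101, running G = 3.673884

G = 3.6739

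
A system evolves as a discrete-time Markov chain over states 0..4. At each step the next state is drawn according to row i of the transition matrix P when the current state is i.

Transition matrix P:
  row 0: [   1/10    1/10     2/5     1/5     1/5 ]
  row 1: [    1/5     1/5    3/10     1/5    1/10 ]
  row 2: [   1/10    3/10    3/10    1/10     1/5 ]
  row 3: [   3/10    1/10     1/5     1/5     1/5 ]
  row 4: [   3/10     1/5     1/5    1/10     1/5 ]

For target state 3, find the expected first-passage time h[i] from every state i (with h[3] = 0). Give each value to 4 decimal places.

h = [6.6341, 6.5101, 7.2146, 0.0000, 7.1689]

First-step conditioning: h[3] = 0; for i ≠ 3, h[i] = 1 + Σ_k P[i][k]·h[k].
  h[0] = 1 + 1/10·h[0] + 1/10·h[1] + 2/5·h[2] + 1/5·h[4]
  h[1] = 1 + 1/5·h[0] + 1/5·h[1] + 3/10·h[2] + 1/10·h[4]
  h[2] = 1 + 1/10·h[0] + 3/10·h[1] + 3/10·h[2] + 1/5·h[4]
  h[4] = 1 + 3/10·h[0] + 1/5·h[1] + 1/5·h[2] + 1/5·h[4]
Solving the 4×4 linear system over states ≠ 3 gives exactly h = [3390/511, 9980/1533, 1580/219, 0, 1570/219] (h[3] = 0 is the target).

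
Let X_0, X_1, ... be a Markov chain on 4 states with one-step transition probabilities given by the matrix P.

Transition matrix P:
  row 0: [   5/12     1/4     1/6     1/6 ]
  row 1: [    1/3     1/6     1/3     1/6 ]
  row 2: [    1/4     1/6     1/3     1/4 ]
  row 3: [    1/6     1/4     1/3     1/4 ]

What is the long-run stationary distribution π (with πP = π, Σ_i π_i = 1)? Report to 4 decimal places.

π = [0.3001, 0.2090, 0.2833, 0.2076]

Balance equations π_j = Σ_i π_i·P[i][j]:
  π_0 = 5/12·π_0 + 1/3·π_1 + 1/4·π_2 + 1/6·π_3
  π_1 = 1/4·π_0 + 1/6·π_1 + 1/6·π_2 + 1/4·π_3
  π_2 = 1/6·π_0 + 1/3·π_1 + 1/3·π_2 + 1/3·π_3
  normalize: π_0 + π_1 + π_2 + π_3 = 1
Solving the linear system gives exactly π = [214/713, 149/713, 202/713, 148/713].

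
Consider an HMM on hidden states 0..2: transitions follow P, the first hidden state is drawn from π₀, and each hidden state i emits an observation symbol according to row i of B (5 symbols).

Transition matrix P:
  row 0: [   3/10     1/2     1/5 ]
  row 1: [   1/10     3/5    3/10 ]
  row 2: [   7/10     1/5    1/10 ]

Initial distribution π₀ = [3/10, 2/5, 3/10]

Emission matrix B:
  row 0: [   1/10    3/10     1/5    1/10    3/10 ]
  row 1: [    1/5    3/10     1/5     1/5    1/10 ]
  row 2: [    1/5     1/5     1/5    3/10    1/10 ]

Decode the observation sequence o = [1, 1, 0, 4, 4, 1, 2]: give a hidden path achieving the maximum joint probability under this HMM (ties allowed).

path = [1, 1, 2, 0, 0, 1, 1]

t=0: δ = [9.000e-02, 1.200e-01, 6.000e-02]  (obs o_0=1)
t=1: δ = [1.260e-02, 2.160e-02, 7.200e-03]  ψ = [2, 1, 1]  (obs o_1=1)
t=2: δ = [5.040e-04, 2.592e-03, 1.296e-03]  ψ = [2, 1, 1]  (obs o_2=0)
t=3: δ = [2.722e-04, 1.555e-04, 7.776e-05]  ψ = [2, 1, 1]  (obs o_3=4)
t=4: δ = [2.449e-05, 1.361e-05, 5.443e-06]  ψ = [0, 0, 0]  (obs o_4=4)
t=5: δ = [2.204e-06, 3.674e-06, 9.798e-07]  ψ = [0, 0, 0]  (obs o_5=1)
t=6: δ = [1.372e-07, 4.409e-07, 2.204e-07]  ψ = [2, 1, 1]  (obs o_6=2)
backtrack: best end state = 1; path = [1, 1, 2, 0, 0, 1, 1]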